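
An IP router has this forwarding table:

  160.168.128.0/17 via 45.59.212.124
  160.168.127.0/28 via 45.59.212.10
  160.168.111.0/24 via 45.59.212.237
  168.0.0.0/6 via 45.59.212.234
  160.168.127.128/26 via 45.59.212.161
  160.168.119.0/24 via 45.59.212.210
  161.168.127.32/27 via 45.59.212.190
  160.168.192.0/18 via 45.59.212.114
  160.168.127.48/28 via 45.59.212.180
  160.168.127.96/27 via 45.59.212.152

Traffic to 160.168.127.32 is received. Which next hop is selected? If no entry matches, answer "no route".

no route

No entry's prefix contains 160.168.127.32; there is no default route.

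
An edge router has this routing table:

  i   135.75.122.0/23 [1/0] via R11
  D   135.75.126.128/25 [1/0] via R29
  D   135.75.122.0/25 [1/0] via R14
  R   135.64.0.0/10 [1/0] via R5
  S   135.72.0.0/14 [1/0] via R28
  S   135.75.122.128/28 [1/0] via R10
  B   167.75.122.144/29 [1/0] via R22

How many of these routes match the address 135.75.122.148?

Prefixes containing 135.75.122.148:
  135.64.0.0/10 (135.64.0.0 - 135.127.255.255)
  135.72.0.0/14 (135.72.0.0 - 135.75.255.255)
  135.75.122.0/23 (135.75.122.0 - 135.75.123.255)
Total matching entries: 3.

3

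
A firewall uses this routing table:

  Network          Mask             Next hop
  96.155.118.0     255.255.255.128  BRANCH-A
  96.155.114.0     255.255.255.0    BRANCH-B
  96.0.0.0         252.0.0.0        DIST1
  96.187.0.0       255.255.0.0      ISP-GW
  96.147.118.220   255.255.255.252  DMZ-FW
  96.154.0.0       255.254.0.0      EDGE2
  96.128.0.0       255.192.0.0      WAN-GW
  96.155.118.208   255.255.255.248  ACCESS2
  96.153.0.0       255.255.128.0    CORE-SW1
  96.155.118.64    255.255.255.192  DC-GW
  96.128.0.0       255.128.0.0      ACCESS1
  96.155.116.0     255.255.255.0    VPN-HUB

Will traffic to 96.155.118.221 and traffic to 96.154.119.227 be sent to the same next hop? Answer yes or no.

96.155.118.221: longest match 96.154.0.0/15 -> EDGE2
96.154.119.227: longest match 96.154.0.0/15 -> EDGE2

yes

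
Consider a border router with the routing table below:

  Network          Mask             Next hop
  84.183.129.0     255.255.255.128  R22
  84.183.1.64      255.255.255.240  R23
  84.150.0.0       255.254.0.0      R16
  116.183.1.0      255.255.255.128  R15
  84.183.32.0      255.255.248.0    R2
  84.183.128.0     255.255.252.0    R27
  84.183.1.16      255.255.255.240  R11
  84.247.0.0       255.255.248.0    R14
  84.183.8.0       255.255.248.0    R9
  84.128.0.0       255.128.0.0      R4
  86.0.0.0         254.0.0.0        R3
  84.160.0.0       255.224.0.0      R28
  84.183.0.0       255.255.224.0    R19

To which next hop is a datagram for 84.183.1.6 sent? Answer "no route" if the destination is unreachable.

R19

Routes whose prefix contains 84.183.1.6:
  84.128.0.0/9 (84.128.0.0 - 84.255.255.255) -> R4
  84.160.0.0/11 (84.160.0.0 - 84.191.255.255) -> R28
  84.183.0.0/19 (84.183.0.0 - 84.183.31.255) -> R19
More-specific entries that do NOT match:
  84.183.1.64/28 (84.183.1.64 - 84.183.1.79) does not contain 84.183.1.6
  84.183.1.16/28 (84.183.1.16 - 84.183.1.31) does not contain 84.183.1.6
  84.183.129.0/25 (84.183.129.0 - 84.183.129.127) does not contain 84.183.1.6
  116.183.1.0/25 (116.183.1.0 - 116.183.1.127) does not contain 84.183.1.6
  84.183.128.0/22 (84.183.128.0 - 84.183.131.255) does not contain 84.183.1.6
  84.183.32.0/21 (84.183.32.0 - 84.183.39.255) does not contain 84.183.1.6
  84.247.0.0/21 (84.247.0.0 - 84.247.7.255) does not contain 84.183.1.6
  84.183.8.0/21 (84.183.8.0 - 84.183.15.255) does not contain 84.183.1.6
Longest matching prefix is /19 -> next hop R19.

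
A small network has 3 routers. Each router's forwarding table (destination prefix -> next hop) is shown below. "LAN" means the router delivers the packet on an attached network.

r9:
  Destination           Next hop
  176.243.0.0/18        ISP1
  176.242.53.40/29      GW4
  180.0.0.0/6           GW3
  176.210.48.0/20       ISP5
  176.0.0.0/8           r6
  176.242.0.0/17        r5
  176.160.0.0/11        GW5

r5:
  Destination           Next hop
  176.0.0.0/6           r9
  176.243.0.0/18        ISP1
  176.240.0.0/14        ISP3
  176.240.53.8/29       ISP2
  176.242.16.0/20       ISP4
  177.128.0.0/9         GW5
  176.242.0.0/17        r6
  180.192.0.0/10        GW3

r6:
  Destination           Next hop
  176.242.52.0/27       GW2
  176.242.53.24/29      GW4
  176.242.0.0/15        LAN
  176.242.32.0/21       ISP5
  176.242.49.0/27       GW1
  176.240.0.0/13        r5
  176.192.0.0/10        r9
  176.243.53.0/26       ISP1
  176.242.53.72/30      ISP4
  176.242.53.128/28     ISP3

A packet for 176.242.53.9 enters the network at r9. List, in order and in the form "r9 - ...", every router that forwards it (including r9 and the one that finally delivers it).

r9 - r5 - r6

At r9: longest match for 176.242.53.9 is 176.242.0.0/17 -> r5
At r5: longest match for 176.242.53.9 is 176.242.0.0/17 -> r6
At r6: longest match for 176.242.53.9 is 176.242.0.0/15 -> LAN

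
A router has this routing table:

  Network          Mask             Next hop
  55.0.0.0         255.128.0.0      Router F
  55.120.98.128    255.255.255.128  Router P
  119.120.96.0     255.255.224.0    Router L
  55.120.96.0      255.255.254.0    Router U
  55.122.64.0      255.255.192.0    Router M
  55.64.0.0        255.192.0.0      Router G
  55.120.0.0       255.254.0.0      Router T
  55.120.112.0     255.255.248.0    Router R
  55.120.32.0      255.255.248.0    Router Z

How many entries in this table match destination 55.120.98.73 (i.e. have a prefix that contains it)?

3

Prefixes containing 55.120.98.73:
  55.0.0.0/9 (55.0.0.0 - 55.127.255.255)
  55.64.0.0/10 (55.64.0.0 - 55.127.255.255)
  55.120.0.0/15 (55.120.0.0 - 55.121.255.255)
Total matching entries: 3.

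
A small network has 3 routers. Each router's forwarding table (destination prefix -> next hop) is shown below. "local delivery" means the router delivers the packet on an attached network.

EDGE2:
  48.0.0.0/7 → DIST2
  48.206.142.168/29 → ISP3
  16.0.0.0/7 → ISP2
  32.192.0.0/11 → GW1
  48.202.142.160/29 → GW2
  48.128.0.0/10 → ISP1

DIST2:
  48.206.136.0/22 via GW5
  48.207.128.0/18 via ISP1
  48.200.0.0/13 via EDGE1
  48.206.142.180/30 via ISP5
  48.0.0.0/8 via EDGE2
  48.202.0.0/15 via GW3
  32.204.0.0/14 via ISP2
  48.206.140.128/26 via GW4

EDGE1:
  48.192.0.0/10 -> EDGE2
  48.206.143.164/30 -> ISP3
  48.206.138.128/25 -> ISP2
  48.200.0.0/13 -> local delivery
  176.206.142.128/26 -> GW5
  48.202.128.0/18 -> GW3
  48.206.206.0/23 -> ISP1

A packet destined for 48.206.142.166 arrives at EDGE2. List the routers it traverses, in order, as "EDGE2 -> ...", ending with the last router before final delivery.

At EDGE2: longest match for 48.206.142.166 is 48.0.0.0/7 -> DIST2
At DIST2: longest match for 48.206.142.166 is 48.200.0.0/13 -> EDGE1
At EDGE1: longest match for 48.206.142.166 is 48.200.0.0/13 -> local delivery

EDGE2 -> DIST2 -> EDGE1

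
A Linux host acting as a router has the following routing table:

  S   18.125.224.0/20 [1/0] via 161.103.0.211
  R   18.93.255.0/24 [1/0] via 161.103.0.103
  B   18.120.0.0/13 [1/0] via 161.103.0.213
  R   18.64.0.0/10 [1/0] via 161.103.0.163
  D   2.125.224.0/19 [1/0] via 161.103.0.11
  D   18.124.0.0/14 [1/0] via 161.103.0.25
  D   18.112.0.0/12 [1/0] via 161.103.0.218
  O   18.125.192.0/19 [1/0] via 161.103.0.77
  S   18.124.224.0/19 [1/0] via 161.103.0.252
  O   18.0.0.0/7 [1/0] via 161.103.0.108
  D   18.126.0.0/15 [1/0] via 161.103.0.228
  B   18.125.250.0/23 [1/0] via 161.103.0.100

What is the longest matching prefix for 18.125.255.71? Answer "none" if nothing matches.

18.124.0.0/14

Entries matching 18.125.255.71:
  18.0.0.0/7 (18.0.0.0 - 19.255.255.255)
  18.64.0.0/10 (18.64.0.0 - 18.127.255.255)
  18.112.0.0/12 (18.112.0.0 - 18.127.255.255)
  18.120.0.0/13 (18.120.0.0 - 18.127.255.255)
  18.124.0.0/14 (18.124.0.0 - 18.127.255.255)
Most specific is 18.124.0.0/14.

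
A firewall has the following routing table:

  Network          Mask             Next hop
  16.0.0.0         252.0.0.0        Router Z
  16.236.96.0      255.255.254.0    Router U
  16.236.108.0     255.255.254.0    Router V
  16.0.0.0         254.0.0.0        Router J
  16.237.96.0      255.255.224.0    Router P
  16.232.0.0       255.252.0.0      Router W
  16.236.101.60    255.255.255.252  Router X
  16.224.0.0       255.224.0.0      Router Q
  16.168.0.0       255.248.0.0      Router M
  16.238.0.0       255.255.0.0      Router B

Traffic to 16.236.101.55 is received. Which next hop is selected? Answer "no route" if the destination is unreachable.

Routes whose prefix contains 16.236.101.55:
  16.0.0.0/6 (16.0.0.0 - 19.255.255.255) -> Router Z
  16.0.0.0/7 (16.0.0.0 - 17.255.255.255) -> Router J
  16.224.0.0/11 (16.224.0.0 - 16.255.255.255) -> Router Q
More-specific entries that do NOT match:
  16.236.101.60/30 (16.236.101.60 - 16.236.101.63) does not contain 16.236.101.55
  16.236.96.0/23 (16.236.96.0 - 16.236.97.255) does not contain 16.236.101.55
  16.236.108.0/23 (16.236.108.0 - 16.236.109.255) does not contain 16.236.101.55
  16.237.96.0/19 (16.237.96.0 - 16.237.127.255) does not contain 16.236.101.55
  16.238.0.0/16 (16.238.0.0 - 16.238.255.255) does not contain 16.236.101.55
  16.232.0.0/14 (16.232.0.0 - 16.235.255.255) does not contain 16.236.101.55
  16.168.0.0/13 (16.168.0.0 - 16.175.255.255) does not contain 16.236.101.55
Longest matching prefix is /11 -> next hop Router Q.

Router Q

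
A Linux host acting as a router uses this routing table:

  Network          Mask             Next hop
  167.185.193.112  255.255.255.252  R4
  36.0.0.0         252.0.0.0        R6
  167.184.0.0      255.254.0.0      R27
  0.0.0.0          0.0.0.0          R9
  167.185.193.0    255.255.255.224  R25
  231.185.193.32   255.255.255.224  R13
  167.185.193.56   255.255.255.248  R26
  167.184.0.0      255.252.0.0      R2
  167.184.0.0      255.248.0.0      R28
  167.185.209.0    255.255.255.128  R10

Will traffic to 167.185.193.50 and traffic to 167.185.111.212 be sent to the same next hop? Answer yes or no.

167.185.193.50: longest match 167.184.0.0/15 -> R27
167.185.111.212: longest match 167.184.0.0/15 -> R27

yes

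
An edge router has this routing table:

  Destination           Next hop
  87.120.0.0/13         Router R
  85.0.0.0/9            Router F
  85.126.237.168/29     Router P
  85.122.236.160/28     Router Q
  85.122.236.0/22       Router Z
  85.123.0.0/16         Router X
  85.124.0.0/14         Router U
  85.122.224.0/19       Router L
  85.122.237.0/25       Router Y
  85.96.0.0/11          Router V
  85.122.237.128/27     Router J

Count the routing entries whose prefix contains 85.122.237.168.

4

Prefixes containing 85.122.237.168:
  85.0.0.0/9 (85.0.0.0 - 85.127.255.255)
  85.96.0.0/11 (85.96.0.0 - 85.127.255.255)
  85.122.224.0/19 (85.122.224.0 - 85.122.255.255)
  85.122.236.0/22 (85.122.236.0 - 85.122.239.255)
Total matching entries: 4.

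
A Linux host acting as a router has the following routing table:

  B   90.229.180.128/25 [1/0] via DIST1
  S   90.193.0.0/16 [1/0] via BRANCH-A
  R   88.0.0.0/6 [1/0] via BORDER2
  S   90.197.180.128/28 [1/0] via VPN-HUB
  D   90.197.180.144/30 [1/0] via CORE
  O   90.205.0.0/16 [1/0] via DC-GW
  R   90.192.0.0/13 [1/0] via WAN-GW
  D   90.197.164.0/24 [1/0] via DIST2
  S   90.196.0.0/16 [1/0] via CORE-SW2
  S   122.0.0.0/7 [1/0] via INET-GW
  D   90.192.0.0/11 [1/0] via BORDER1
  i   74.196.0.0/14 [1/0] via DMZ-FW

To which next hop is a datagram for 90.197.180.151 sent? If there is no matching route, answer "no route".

Routes whose prefix contains 90.197.180.151:
  88.0.0.0/6 (88.0.0.0 - 91.255.255.255) -> BORDER2
  90.192.0.0/11 (90.192.0.0 - 90.223.255.255) -> BORDER1
  90.192.0.0/13 (90.192.0.0 - 90.199.255.255) -> WAN-GW
More-specific entries that do NOT match:
  90.197.180.144/30 (90.197.180.144 - 90.197.180.147) does not contain 90.197.180.151
  90.197.180.128/28 (90.197.180.128 - 90.197.180.143) does not contain 90.197.180.151
  90.229.180.128/25 (90.229.180.128 - 90.229.180.255) does not contain 90.197.180.151
  90.197.164.0/24 (90.197.164.0 - 90.197.164.255) does not contain 90.197.180.151
  90.193.0.0/16 (90.193.0.0 - 90.193.255.255) does not contain 90.197.180.151
  90.205.0.0/16 (90.205.0.0 - 90.205.255.255) does not contain 90.197.180.151
  90.196.0.0/16 (90.196.0.0 - 90.196.255.255) does not contain 90.197.180.151
  74.196.0.0/14 (74.196.0.0 - 74.199.255.255) does not contain 90.197.180.151
Longest matching prefix is /13 -> next hop WAN-GW.

WAN-GW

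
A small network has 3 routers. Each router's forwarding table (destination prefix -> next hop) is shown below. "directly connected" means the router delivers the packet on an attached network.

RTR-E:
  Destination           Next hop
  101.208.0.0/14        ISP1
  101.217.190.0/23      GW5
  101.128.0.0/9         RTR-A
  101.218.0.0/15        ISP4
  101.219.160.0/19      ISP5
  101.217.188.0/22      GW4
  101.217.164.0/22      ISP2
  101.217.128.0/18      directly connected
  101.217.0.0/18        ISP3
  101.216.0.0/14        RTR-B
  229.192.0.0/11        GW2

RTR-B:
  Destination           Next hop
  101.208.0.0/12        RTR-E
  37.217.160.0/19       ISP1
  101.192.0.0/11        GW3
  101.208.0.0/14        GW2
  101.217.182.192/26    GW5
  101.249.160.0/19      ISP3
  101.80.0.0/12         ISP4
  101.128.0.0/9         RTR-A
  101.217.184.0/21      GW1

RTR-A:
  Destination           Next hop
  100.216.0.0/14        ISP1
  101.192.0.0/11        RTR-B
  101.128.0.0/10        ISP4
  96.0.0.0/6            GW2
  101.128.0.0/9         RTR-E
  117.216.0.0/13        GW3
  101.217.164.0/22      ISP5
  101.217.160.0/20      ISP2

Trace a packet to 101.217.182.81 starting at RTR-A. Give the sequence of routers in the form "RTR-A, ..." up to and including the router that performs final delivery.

RTR-A, RTR-B, RTR-E

At RTR-A: longest match for 101.217.182.81 is 101.192.0.0/11 -> RTR-B
At RTR-B: longest match for 101.217.182.81 is 101.208.0.0/12 -> RTR-E
At RTR-E: longest match for 101.217.182.81 is 101.217.128.0/18 -> directly connected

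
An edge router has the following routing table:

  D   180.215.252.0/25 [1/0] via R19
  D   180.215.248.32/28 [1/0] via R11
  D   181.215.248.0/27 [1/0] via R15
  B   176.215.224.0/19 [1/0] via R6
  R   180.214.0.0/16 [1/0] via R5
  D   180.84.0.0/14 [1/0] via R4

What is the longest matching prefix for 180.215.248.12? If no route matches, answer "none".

none

180.215.248.12 is outside every listed prefix and there is no default route.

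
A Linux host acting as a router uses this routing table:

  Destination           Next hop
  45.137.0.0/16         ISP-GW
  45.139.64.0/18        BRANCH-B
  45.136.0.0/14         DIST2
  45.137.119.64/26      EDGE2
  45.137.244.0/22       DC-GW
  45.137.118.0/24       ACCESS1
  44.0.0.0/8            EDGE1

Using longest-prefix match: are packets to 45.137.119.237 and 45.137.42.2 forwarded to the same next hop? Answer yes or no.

45.137.119.237: longest match 45.137.0.0/16 -> ISP-GW
45.137.42.2: longest match 45.137.0.0/16 -> ISP-GW

yes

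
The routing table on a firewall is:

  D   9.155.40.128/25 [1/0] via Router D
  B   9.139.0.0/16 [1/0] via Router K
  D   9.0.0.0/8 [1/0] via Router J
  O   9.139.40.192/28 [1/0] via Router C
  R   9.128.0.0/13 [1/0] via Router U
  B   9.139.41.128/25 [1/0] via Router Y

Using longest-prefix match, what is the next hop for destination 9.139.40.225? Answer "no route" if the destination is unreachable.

Router K

Routes whose prefix contains 9.139.40.225:
  9.0.0.0/8 (9.0.0.0 - 9.255.255.255) -> Router J
  9.139.0.0/16 (9.139.0.0 - 9.139.255.255) -> Router K
More-specific entries that do NOT match:
  9.139.40.192/28 (9.139.40.192 - 9.139.40.207) does not contain 9.139.40.225
  9.155.40.128/25 (9.155.40.128 - 9.155.40.255) does not contain 9.139.40.225
  9.139.41.128/25 (9.139.41.128 - 9.139.41.255) does not contain 9.139.40.225
Longest matching prefix is /16 -> next hop Router K.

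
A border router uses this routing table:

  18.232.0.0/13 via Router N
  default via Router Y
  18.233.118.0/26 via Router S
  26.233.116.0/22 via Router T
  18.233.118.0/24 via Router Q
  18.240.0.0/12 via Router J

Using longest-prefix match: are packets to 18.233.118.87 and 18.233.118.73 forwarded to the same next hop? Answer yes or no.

18.233.118.87: longest match 18.233.118.0/24 -> Router Q
18.233.118.73: longest match 18.233.118.0/24 -> Router Q

yes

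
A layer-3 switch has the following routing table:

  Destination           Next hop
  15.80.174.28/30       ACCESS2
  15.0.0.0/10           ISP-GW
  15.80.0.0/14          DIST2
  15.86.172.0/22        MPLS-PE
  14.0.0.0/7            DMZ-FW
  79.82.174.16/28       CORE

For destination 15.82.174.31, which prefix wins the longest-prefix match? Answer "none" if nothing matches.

Entries matching 15.82.174.31:
  14.0.0.0/7 (14.0.0.0 - 15.255.255.255)
  15.80.0.0/14 (15.80.0.0 - 15.83.255.255)
Most specific is 15.80.0.0/14.

15.80.0.0/14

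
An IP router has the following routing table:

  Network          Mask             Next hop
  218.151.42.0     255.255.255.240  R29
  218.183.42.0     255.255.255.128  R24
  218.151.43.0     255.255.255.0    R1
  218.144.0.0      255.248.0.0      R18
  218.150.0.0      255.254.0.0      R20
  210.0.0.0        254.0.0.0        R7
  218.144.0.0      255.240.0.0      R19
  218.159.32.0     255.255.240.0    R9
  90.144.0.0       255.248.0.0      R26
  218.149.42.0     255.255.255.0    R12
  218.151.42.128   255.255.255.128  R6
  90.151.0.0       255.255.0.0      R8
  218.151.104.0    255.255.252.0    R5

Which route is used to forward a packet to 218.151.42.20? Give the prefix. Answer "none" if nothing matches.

Entries matching 218.151.42.20:
  218.144.0.0/12 (218.144.0.0 - 218.159.255.255)
  218.144.0.0/13 (218.144.0.0 - 218.151.255.255)
  218.150.0.0/15 (218.150.0.0 - 218.151.255.255)
Most specific is 218.150.0.0/15.

218.150.0.0/15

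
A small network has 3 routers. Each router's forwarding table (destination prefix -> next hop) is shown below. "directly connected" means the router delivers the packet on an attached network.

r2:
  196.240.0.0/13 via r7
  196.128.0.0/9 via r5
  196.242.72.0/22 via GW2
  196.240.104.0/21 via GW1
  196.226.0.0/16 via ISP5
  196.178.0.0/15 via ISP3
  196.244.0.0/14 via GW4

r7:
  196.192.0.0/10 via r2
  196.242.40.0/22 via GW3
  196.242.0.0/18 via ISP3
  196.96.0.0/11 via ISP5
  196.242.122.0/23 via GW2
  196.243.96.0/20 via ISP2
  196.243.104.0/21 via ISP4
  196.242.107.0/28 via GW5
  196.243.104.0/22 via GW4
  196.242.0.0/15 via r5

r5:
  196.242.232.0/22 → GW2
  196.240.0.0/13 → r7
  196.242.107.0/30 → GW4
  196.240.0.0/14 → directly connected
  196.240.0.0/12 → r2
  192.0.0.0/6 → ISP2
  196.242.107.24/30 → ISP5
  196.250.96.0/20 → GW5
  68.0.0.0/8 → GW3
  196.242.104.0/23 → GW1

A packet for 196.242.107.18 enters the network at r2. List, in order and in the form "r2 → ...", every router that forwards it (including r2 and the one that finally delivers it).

At r2: longest match for 196.242.107.18 is 196.240.0.0/13 -> r7
At r7: longest match for 196.242.107.18 is 196.242.0.0/15 -> r5
At r5: longest match for 196.242.107.18 is 196.240.0.0/14 -> directly connected

r2 → r7 → r5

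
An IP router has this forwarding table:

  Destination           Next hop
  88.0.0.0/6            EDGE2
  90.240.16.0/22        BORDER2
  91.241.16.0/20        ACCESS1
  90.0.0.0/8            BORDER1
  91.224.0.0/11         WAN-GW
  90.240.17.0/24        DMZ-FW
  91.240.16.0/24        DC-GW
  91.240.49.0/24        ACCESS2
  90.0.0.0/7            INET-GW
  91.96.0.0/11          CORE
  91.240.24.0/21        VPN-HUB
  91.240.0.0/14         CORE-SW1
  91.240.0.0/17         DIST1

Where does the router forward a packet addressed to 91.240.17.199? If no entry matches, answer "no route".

Routes whose prefix contains 91.240.17.199:
  88.0.0.0/6 (88.0.0.0 - 91.255.255.255) -> EDGE2
  90.0.0.0/7 (90.0.0.0 - 91.255.255.255) -> INET-GW
  91.224.0.0/11 (91.224.0.0 - 91.255.255.255) -> WAN-GW
  91.240.0.0/14 (91.240.0.0 - 91.243.255.255) -> CORE-SW1
  91.240.0.0/17 (91.240.0.0 - 91.240.127.255) -> DIST1
More-specific entries that do NOT match:
  90.240.17.0/24 (90.240.17.0 - 90.240.17.255) does not contain 91.240.17.199
  91.240.16.0/24 (91.240.16.0 - 91.240.16.255) does not contain 91.240.17.199
  91.240.49.0/24 (91.240.49.0 - 91.240.49.255) does not contain 91.240.17.199
  90.240.16.0/22 (90.240.16.0 - 90.240.19.255) does not contain 91.240.17.199
  91.240.24.0/21 (91.240.24.0 - 91.240.31.255) does not contain 91.240.17.199
  91.241.16.0/20 (91.241.16.0 - 91.241.31.255) does not contain 91.240.17.199
Longest matching prefix is /17 -> next hop DIST1.

DIST1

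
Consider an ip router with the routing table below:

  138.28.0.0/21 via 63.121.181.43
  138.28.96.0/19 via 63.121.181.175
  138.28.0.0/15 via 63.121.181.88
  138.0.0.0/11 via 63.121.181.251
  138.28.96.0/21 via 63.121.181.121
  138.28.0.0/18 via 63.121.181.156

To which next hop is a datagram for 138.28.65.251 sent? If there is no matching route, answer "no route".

63.121.181.88

Routes whose prefix contains 138.28.65.251:
  138.0.0.0/11 (138.0.0.0 - 138.31.255.255) -> 63.121.181.251
  138.28.0.0/15 (138.28.0.0 - 138.29.255.255) -> 63.121.181.88
More-specific entries that do NOT match:
  138.28.0.0/21 (138.28.0.0 - 138.28.7.255) does not contain 138.28.65.251
  138.28.96.0/21 (138.28.96.0 - 138.28.103.255) does not contain 138.28.65.251
  138.28.96.0/19 (138.28.96.0 - 138.28.127.255) does not contain 138.28.65.251
  138.28.0.0/18 (138.28.0.0 - 138.28.63.255) does not contain 138.28.65.251
Longest matching prefix is /15 -> next hop 63.121.181.88.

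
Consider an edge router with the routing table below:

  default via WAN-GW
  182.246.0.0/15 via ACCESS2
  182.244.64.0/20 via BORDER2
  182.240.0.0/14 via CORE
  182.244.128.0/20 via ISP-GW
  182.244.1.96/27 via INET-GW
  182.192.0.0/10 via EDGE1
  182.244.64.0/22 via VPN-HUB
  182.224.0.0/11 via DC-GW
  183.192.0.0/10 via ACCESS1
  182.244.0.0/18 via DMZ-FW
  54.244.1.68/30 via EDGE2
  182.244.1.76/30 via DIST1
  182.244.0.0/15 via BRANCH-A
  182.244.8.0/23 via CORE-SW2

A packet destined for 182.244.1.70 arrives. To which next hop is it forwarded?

DMZ-FW

Routes whose prefix contains 182.244.1.70:
  0.0.0.0/0 (default, matches everything) -> WAN-GW
  182.192.0.0/10 (182.192.0.0 - 182.255.255.255) -> EDGE1
  182.224.0.0/11 (182.224.0.0 - 182.255.255.255) -> DC-GW
  182.244.0.0/15 (182.244.0.0 - 182.245.255.255) -> BRANCH-A
  182.244.0.0/18 (182.244.0.0 - 182.244.63.255) -> DMZ-FW
More-specific entries that do NOT match:
  54.244.1.68/30 (54.244.1.68 - 54.244.1.71) does not contain 182.244.1.70
  182.244.1.76/30 (182.244.1.76 - 182.244.1.79) does not contain 182.244.1.70
  182.244.1.96/27 (182.244.1.96 - 182.244.1.127) does not contain 182.244.1.70
  182.244.8.0/23 (182.244.8.0 - 182.244.9.255) does not contain 182.244.1.70
  182.244.64.0/22 (182.244.64.0 - 182.244.67.255) does not contain 182.244.1.70
  182.244.64.0/20 (182.244.64.0 - 182.244.79.255) does not contain 182.244.1.70
  182.244.128.0/20 (182.244.128.0 - 182.244.143.255) does not contain 182.244.1.70
Longest matching prefix is /18 -> next hop DMZ-FW.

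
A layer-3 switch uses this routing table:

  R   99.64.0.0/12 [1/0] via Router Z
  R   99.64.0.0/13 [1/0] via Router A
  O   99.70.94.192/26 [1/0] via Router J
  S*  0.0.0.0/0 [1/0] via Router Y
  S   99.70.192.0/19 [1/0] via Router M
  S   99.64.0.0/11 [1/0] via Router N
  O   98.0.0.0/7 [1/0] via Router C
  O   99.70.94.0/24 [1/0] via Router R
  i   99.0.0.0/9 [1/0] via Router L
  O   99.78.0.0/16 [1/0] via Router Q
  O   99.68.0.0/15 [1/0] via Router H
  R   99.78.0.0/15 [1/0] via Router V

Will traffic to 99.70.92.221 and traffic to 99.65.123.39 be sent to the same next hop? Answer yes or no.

99.70.92.221: longest match 99.64.0.0/13 -> Router A
99.65.123.39: longest match 99.64.0.0/13 -> Router A

yes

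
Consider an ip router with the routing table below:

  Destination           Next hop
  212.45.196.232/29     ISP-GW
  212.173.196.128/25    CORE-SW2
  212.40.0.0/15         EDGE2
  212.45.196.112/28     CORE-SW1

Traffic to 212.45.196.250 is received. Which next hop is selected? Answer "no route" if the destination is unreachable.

no route

No entry's prefix contains 212.45.196.250; there is no default route.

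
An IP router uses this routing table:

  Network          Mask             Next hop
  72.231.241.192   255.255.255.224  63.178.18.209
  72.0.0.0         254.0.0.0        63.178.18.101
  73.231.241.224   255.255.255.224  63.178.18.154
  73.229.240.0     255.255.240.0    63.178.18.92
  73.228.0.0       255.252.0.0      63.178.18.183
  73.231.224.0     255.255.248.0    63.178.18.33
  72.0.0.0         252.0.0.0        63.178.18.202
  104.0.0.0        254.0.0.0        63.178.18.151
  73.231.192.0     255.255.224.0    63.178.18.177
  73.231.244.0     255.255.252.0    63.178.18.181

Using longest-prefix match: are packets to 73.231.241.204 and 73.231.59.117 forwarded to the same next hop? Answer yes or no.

yes

73.231.241.204: longest match 73.228.0.0/14 -> 63.178.18.183
73.231.59.117: longest match 73.228.0.0/14 -> 63.178.18.183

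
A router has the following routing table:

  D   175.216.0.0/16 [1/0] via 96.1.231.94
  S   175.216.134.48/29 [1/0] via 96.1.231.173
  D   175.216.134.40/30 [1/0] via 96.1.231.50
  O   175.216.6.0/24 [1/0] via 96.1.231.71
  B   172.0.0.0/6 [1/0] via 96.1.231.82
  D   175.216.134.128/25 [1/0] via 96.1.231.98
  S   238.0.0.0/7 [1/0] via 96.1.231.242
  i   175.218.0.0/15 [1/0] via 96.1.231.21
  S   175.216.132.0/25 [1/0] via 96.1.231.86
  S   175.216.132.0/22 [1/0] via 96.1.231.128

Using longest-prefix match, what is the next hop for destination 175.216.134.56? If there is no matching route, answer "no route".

96.1.231.128

Routes whose prefix contains 175.216.134.56:
  172.0.0.0/6 (172.0.0.0 - 175.255.255.255) -> 96.1.231.82
  175.216.0.0/16 (175.216.0.0 - 175.216.255.255) -> 96.1.231.94
  175.216.132.0/22 (175.216.132.0 - 175.216.135.255) -> 96.1.231.128
More-specific entries that do NOT match:
  175.216.134.40/30 (175.216.134.40 - 175.216.134.43) does not contain 175.216.134.56
  175.216.134.48/29 (175.216.134.48 - 175.216.134.55) does not contain 175.216.134.56
  175.216.134.128/25 (175.216.134.128 - 175.216.134.255) does not contain 175.216.134.56
  175.216.132.0/25 (175.216.132.0 - 175.216.132.127) does not contain 175.216.134.56
  175.216.6.0/24 (175.216.6.0 - 175.216.6.255) does not contain 175.216.134.56
Longest matching prefix is /22 -> next hop 96.1.231.128.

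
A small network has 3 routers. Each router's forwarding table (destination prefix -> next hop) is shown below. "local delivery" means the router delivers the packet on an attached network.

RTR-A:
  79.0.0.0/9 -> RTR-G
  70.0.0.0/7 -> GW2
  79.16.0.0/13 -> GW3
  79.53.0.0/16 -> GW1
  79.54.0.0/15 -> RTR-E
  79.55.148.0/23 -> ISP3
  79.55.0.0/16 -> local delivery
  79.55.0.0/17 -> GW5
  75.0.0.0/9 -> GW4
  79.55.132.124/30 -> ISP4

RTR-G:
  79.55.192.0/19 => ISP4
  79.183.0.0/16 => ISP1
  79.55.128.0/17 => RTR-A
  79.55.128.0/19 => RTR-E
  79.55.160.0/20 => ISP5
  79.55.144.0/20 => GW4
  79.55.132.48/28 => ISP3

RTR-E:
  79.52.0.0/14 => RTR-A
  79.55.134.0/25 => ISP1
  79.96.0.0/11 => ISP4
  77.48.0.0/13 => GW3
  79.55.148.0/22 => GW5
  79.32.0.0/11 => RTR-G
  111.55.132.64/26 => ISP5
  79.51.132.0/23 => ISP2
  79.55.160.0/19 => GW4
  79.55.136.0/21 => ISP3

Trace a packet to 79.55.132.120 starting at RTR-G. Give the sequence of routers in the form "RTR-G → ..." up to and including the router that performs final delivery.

At RTR-G: longest match for 79.55.132.120 is 79.55.128.0/19 -> RTR-E
At RTR-E: longest match for 79.55.132.120 is 79.52.0.0/14 -> RTR-A
At RTR-A: longest match for 79.55.132.120 is 79.55.0.0/16 -> local delivery

RTR-G → RTR-E → RTR-A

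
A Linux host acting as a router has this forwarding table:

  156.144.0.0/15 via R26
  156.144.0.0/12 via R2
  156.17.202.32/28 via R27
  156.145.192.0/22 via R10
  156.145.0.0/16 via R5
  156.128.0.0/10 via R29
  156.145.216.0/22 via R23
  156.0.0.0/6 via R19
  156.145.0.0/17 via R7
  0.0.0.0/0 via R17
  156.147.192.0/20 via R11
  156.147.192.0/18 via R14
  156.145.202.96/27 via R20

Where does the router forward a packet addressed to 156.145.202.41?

Routes whose prefix contains 156.145.202.41:
  0.0.0.0/0 (default, matches everything) -> R17
  156.0.0.0/6 (156.0.0.0 - 159.255.255.255) -> R19
  156.128.0.0/10 (156.128.0.0 - 156.191.255.255) -> R29
  156.144.0.0/12 (156.144.0.0 - 156.159.255.255) -> R2
  156.144.0.0/15 (156.144.0.0 - 156.145.255.255) -> R26
  156.145.0.0/16 (156.145.0.0 - 156.145.255.255) -> R5
More-specific entries that do NOT match:
  156.17.202.32/28 (156.17.202.32 - 156.17.202.47) does not contain 156.145.202.41
  156.145.202.96/27 (156.145.202.96 - 156.145.202.127) does not contain 156.145.202.41
  156.145.192.0/22 (156.145.192.0 - 156.145.195.255) does not contain 156.145.202.41
  156.145.216.0/22 (156.145.216.0 - 156.145.219.255) does not contain 156.145.202.41
  156.147.192.0/20 (156.147.192.0 - 156.147.207.255) does not contain 156.145.202.41
  156.147.192.0/18 (156.147.192.0 - 156.147.255.255) does not contain 156.145.202.41
  156.145.0.0/17 (156.145.0.0 - 156.145.127.255) does not contain 156.145.202.41
Longest matching prefix is /16 -> next hop R5.

R5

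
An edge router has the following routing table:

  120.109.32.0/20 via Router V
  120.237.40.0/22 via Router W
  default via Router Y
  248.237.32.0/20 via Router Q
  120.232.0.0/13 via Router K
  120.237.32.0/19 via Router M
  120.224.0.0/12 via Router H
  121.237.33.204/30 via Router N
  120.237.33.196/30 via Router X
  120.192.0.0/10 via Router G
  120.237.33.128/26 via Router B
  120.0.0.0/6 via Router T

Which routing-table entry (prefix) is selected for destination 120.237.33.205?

Entries matching 120.237.33.205:
  0.0.0.0/0 (default, matches everything)
  120.0.0.0/6 (120.0.0.0 - 123.255.255.255)
  120.192.0.0/10 (120.192.0.0 - 120.255.255.255)
  120.224.0.0/12 (120.224.0.0 - 120.239.255.255)
  120.232.0.0/13 (120.232.0.0 - 120.239.255.255)
  120.237.32.0/19 (120.237.32.0 - 120.237.63.255)
Most specific is 120.237.32.0/19.

120.237.32.0/19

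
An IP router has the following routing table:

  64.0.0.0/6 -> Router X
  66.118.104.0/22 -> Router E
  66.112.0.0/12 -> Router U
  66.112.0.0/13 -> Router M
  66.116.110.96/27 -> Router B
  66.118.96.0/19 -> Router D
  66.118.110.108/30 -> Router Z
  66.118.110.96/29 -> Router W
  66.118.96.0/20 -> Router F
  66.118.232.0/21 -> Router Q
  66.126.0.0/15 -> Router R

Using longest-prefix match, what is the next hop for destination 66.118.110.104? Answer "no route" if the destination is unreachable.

Router F

Routes whose prefix contains 66.118.110.104:
  64.0.0.0/6 (64.0.0.0 - 67.255.255.255) -> Router X
  66.112.0.0/12 (66.112.0.0 - 66.127.255.255) -> Router U
  66.112.0.0/13 (66.112.0.0 - 66.119.255.255) -> Router M
  66.118.96.0/19 (66.118.96.0 - 66.118.127.255) -> Router D
  66.118.96.0/20 (66.118.96.0 - 66.118.111.255) -> Router F
More-specific entries that do NOT match:
  66.118.110.108/30 (66.118.110.108 - 66.118.110.111) does not contain 66.118.110.104
  66.118.110.96/29 (66.118.110.96 - 66.118.110.103) does not contain 66.118.110.104
  66.116.110.96/27 (66.116.110.96 - 66.116.110.127) does not contain 66.118.110.104
  66.118.104.0/22 (66.118.104.0 - 66.118.107.255) does not contain 66.118.110.104
  66.118.232.0/21 (66.118.232.0 - 66.118.239.255) does not contain 66.118.110.104
Longest matching prefix is /20 -> next hop Router F.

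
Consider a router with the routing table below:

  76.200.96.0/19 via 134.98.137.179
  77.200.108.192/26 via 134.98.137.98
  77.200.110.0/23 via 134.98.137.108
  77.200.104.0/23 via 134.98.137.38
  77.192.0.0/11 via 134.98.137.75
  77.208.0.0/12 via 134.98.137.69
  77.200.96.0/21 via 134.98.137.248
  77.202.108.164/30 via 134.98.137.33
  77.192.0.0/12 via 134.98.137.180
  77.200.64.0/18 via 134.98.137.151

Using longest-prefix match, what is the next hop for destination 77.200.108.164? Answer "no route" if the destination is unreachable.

134.98.137.151

Routes whose prefix contains 77.200.108.164:
  77.192.0.0/11 (77.192.0.0 - 77.223.255.255) -> 134.98.137.75
  77.192.0.0/12 (77.192.0.0 - 77.207.255.255) -> 134.98.137.180
  77.200.64.0/18 (77.200.64.0 - 77.200.127.255) -> 134.98.137.151
More-specific entries that do NOT match:
  77.202.108.164/30 (77.202.108.164 - 77.202.108.167) does not contain 77.200.108.164
  77.200.108.192/26 (77.200.108.192 - 77.200.108.255) does not contain 77.200.108.164
  77.200.110.0/23 (77.200.110.0 - 77.200.111.255) does not contain 77.200.108.164
  77.200.104.0/23 (77.200.104.0 - 77.200.105.255) does not contain 77.200.108.164
  77.200.96.0/21 (77.200.96.0 - 77.200.103.255) does not contain 77.200.108.164
  76.200.96.0/19 (76.200.96.0 - 76.200.127.255) does not contain 77.200.108.164
Longest matching prefix is /18 -> next hop 134.98.137.151.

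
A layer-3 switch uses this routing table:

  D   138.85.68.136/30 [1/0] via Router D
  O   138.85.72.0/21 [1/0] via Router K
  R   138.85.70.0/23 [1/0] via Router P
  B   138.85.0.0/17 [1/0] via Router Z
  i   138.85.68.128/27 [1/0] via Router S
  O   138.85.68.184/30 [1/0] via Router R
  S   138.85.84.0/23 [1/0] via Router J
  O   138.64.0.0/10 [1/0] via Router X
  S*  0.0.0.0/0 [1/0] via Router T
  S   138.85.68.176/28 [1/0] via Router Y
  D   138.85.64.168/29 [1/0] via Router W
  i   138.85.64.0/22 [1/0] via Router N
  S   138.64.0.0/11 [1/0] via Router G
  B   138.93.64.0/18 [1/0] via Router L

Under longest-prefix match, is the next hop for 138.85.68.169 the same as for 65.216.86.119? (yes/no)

138.85.68.169: longest match 138.85.0.0/17 -> Router Z
65.216.86.119: longest match 0.0.0.0/0 -> Router T

no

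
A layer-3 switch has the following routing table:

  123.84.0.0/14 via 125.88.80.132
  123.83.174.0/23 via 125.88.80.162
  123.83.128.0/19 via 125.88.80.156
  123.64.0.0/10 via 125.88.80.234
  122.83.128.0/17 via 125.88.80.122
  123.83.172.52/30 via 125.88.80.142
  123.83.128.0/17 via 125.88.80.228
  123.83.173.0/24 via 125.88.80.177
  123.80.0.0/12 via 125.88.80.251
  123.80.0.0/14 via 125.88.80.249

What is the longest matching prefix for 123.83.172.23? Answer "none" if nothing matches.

123.83.128.0/17

Entries matching 123.83.172.23:
  123.64.0.0/10 (123.64.0.0 - 123.127.255.255)
  123.80.0.0/12 (123.80.0.0 - 123.95.255.255)
  123.80.0.0/14 (123.80.0.0 - 123.83.255.255)
  123.83.128.0/17 (123.83.128.0 - 123.83.255.255)
Most specific is 123.83.128.0/17.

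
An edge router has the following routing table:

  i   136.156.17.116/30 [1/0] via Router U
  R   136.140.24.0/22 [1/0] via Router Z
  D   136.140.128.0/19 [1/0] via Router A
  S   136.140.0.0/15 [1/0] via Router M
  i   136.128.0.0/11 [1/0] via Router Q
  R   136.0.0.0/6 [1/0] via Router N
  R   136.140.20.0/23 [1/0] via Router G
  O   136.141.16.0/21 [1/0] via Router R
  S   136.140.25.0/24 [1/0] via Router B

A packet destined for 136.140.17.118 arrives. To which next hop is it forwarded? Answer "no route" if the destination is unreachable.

Routes whose prefix contains 136.140.17.118:
  136.0.0.0/6 (136.0.0.0 - 139.255.255.255) -> Router N
  136.128.0.0/11 (136.128.0.0 - 136.159.255.255) -> Router Q
  136.140.0.0/15 (136.140.0.0 - 136.141.255.255) -> Router M
More-specific entries that do NOT match:
  136.156.17.116/30 (136.156.17.116 - 136.156.17.119) does not contain 136.140.17.118
  136.140.25.0/24 (136.140.25.0 - 136.140.25.255) does not contain 136.140.17.118
  136.140.20.0/23 (136.140.20.0 - 136.140.21.255) does not contain 136.140.17.118
  136.140.24.0/22 (136.140.24.0 - 136.140.27.255) does not contain 136.140.17.118
  136.141.16.0/21 (136.141.16.0 - 136.141.23.255) does not contain 136.140.17.118
  136.140.128.0/19 (136.140.128.0 - 136.140.159.255) does not contain 136.140.17.118
Longest matching prefix is /15 -> next hop Router M.

Router M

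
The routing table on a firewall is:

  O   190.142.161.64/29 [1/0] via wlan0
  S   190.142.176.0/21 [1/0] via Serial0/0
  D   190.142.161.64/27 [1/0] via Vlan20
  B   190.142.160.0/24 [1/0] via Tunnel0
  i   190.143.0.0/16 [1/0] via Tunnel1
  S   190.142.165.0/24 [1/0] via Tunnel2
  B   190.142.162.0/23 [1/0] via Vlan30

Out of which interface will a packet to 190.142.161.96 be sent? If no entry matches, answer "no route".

No entry's prefix contains 190.142.161.96; there is no default route.

no route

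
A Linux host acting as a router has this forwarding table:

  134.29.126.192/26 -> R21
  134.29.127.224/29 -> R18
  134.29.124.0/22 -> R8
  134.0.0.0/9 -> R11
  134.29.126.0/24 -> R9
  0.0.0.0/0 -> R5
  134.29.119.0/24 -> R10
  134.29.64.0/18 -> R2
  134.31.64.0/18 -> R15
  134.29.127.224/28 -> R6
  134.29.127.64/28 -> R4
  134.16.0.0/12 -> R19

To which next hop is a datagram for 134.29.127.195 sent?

R8

Routes whose prefix contains 134.29.127.195:
  0.0.0.0/0 (default, matches everything) -> R5
  134.0.0.0/9 (134.0.0.0 - 134.127.255.255) -> R11
  134.16.0.0/12 (134.16.0.0 - 134.31.255.255) -> R19
  134.29.64.0/18 (134.29.64.0 - 134.29.127.255) -> R2
  134.29.124.0/22 (134.29.124.0 - 134.29.127.255) -> R8
More-specific entries that do NOT match:
  134.29.127.224/29 (134.29.127.224 - 134.29.127.231) does not contain 134.29.127.195
  134.29.127.224/28 (134.29.127.224 - 134.29.127.239) does not contain 134.29.127.195
  134.29.127.64/28 (134.29.127.64 - 134.29.127.79) does not contain 134.29.127.195
  134.29.126.192/26 (134.29.126.192 - 134.29.126.255) does not contain 134.29.127.195
  134.29.126.0/24 (134.29.126.0 - 134.29.126.255) does not contain 134.29.127.195
  134.29.119.0/24 (134.29.119.0 - 134.29.119.255) does not contain 134.29.127.195
Longest matching prefix is /22 -> next hop R8.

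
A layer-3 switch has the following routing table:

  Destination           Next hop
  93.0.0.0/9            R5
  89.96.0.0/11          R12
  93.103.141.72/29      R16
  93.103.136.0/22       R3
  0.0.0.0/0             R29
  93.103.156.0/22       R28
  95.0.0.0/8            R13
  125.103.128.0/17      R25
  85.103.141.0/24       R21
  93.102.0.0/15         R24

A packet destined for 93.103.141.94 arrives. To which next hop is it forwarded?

Routes whose prefix contains 93.103.141.94:
  0.0.0.0/0 (default, matches everything) -> R29
  93.0.0.0/9 (93.0.0.0 - 93.127.255.255) -> R5
  93.102.0.0/15 (93.102.0.0 - 93.103.255.255) -> R24
More-specific entries that do NOT match:
  93.103.141.72/29 (93.103.141.72 - 93.103.141.79) does not contain 93.103.141.94
  85.103.141.0/24 (85.103.141.0 - 85.103.141.255) does not contain 93.103.141.94
  93.103.136.0/22 (93.103.136.0 - 93.103.139.255) does not contain 93.103.141.94
  93.103.156.0/22 (93.103.156.0 - 93.103.159.255) does not contain 93.103.141.94
  125.103.128.0/17 (125.103.128.0 - 125.103.255.255) does not contain 93.103.141.94
Longest matching prefix is /15 -> next hop R24.

R24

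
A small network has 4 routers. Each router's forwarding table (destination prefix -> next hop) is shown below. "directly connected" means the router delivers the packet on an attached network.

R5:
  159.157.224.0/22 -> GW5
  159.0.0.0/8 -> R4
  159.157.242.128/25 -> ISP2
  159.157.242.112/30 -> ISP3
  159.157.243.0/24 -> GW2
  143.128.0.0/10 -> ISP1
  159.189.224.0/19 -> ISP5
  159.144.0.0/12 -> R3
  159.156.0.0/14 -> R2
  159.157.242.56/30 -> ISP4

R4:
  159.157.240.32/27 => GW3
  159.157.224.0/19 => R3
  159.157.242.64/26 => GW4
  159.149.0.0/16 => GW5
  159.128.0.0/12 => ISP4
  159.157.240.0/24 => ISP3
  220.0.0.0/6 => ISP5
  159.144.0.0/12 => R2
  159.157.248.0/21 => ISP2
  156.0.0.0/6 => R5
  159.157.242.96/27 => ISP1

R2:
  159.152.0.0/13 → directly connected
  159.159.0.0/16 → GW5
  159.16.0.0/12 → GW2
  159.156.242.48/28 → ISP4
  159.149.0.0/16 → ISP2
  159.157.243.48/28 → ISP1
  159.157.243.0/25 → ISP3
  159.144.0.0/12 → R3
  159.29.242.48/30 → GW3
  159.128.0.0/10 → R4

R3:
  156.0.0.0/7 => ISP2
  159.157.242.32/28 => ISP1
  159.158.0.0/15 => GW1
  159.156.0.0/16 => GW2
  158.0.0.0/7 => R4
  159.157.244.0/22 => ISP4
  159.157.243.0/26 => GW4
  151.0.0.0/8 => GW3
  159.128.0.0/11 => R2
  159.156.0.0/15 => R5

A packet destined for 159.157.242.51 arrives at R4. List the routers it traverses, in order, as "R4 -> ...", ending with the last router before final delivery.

R4 -> R3 -> R5 -> R2

At R4: longest match for 159.157.242.51 is 159.157.224.0/19 -> R3
At R3: longest match for 159.157.242.51 is 159.156.0.0/15 -> R5
At R5: longest match for 159.157.242.51 is 159.156.0.0/14 -> R2
At R2: longest match for 159.157.242.51 is 159.152.0.0/13 -> directly connected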